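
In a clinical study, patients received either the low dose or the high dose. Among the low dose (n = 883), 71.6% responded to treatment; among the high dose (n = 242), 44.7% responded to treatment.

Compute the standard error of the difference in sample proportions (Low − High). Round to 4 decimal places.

0.0354

Each SE is √(p̂(1−p̂)/n): √(0.7160·0.2840/883) = 0.01518 and √(0.4470·0.5530/242) = 0.03196.
SE(p̂₁ − p̂₂) = √(SE₁² + SE₂²) = √(0.0002304324 + 0.0010214416) = 0.03538, since the two samples are independent.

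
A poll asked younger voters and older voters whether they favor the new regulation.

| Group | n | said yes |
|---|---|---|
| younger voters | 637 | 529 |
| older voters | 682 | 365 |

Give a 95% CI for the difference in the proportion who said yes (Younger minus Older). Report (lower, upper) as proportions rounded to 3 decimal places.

p̂₁ = 529/637 = 0.8305 and p̂₂ = 365/682 = 0.5352.
SE₁ = √(p̂₁(1−p̂₁)/n₁) = √(0.8305·0.1695/637) = 0.01487; SE₂ = √(0.5352·0.4648/682) = 0.01910.
Independent samples: SE of the difference = √(SE₁² + SE₂²) = √(0.0002211169 + 0.00036481) = 0.02421.
z* for 95% confidence is 1.960, so the margin of error is 1.960 × 0.02421 = 0.04745.
Point estimate p̂₁ − p̂₂ = 0.8305 − 0.5352 = 0.2953.
0.2953 ± 0.04745 → (0.248, 0.343).

(0.248, 0.343)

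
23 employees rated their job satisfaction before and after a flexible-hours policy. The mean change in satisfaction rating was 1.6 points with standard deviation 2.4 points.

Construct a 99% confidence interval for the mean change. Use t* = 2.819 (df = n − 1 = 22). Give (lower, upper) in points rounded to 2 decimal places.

(0.19, 3.01)

Paired design: SE = s_d/√n = 2.4/√23 = 0.5004.
t* = 2.819; margin of error = 2.819 × 0.5004 = 1.4106.
1.6 ± 1.4106 → (0.19, 3.01).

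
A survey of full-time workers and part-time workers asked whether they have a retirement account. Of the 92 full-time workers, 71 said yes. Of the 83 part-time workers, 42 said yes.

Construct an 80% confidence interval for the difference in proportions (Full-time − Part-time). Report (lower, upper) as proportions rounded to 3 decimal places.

(0.176, 0.356)

First, p̂₁ = 71/92 = 0.7717; p̂₂ = 42/83 = 0.5060.
The two standard errors are √(0.7717×0.2283/92) = 0.04376 and √(0.5060×0.4940/83) = 0.05488.
Because the samples are independent, SE_diff = √(0.04376² + 0.05488²) = 0.07019.
Using z* = 1.282 for 80%, ME = 1.282 × 0.07019 = 0.08998.
p̂₁ − p̂₂ = 0.2657; interval 0.2657 ± 0.08998 gives (0.176, 0.356).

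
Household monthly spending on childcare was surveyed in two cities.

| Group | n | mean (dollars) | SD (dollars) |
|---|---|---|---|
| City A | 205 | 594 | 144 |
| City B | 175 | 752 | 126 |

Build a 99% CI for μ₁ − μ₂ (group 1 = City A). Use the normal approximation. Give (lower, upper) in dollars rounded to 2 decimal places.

(-193.68, -122.32)

Per-group SEs: s₁/√n₁ = 144/√205 = 10.0574, s₂/√n₂ = 126/√175 = 9.5247.
Unpooled SE of the difference: √(101.15129476 + 90.71991009) = 13.8518.
Margin of error = z* · SE = 2.576 × 13.8518 = 35.6822.
x̄₁ − x̄₂ = 594 − 752 = -158.0000.
CI: -158.0000 ± 35.6822 = (-193.68, -122.32).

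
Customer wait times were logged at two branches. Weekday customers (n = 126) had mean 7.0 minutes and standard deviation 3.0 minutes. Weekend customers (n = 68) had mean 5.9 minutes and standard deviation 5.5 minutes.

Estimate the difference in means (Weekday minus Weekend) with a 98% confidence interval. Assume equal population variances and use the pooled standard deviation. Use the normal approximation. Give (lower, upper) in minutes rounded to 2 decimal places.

(-0.32, 2.52)

Pooled variance s_p² = [125·3.0² + 67·5.5²] / (126+68−2) = 16.4154, so s_p = 4.0516.
SE_diff = s_p·√(1/n₁ + 1/n₂) = 4.0516·√(1/126 + 1/68) = 0.6097.
z* = 2.326; margin = 2.326 × 0.6097 = 1.4182.
Difference = 7.0 − 5.9 = 1.1000.
1.1000 ± 1.4182 → (-0.32, 2.52).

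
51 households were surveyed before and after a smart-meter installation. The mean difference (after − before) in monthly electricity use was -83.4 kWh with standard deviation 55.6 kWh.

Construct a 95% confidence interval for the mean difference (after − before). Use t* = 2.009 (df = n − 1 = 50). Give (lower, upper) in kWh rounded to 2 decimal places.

Paired design: SE = s_d/√n = 55.6/√51 = 7.7856.
t* = 2.009; margin of error = 2.009 × 7.7856 = 15.6413.
-83.4 ± 15.6413 → (-99.04, -67.76).

(-99.04, -67.76)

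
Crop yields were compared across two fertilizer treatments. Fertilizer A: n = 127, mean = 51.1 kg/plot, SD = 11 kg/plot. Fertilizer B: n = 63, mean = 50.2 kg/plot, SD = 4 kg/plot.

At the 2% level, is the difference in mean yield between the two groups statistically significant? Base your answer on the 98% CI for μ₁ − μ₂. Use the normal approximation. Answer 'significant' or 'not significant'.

Per-group SEs: s₁/√n₁ = 11/√127 = 0.9761, s₂/√n₂ = 4/√63 = 0.5040.
Unpooled SE of the difference: √(0.95277121 + 0.254016) = 1.0985.
Margin of error = z* · SE = 2.326 × 1.0985 = 2.5551.
x̄₁ − x̄₂ = 51.1 − 50.2 = 0.9000.
CI: 0.9000 ± 2.5551 = (-1.6551, 3.4551).
The interval (-1.6551, 3.4551) contains 0, so the difference is not significant.

not significant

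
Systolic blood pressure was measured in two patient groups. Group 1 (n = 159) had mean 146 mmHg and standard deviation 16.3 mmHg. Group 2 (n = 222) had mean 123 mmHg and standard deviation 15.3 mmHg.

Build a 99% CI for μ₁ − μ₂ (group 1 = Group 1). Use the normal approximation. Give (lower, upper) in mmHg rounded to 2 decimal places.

Standard errors of each mean: 16.3/√159 = 1.2927 and 15.3/√222 = 1.0269.
SE(x̄₁ − x̄₂) = √(1.2927² + 1.0269²) = 1.6509 for independent samples with unequal variances.
With z* = 2.576, the margin is 2.576 × 1.6509 = 4.2527.
x̄₁ − x̄₂ = 146 − 123 = 23.0000; the interval is 23.0000 ± 4.2527 = (18.75, 27.25).

(18.75, 27.25)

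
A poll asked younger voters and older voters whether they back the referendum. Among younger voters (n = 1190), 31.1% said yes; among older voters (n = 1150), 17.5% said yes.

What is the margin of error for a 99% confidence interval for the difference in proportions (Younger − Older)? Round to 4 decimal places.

SE₁ = √(p̂₁(1−p̂₁)/n₁) = √(0.3110·0.6890/1190) = 0.01342; SE₂ = √(0.1750·0.8250/1150) = 0.01120.
Independent samples: SE of the difference = √(SE₁² + SE₂²) = √(0.0001800964 + 0.00012544) = 0.01748.
z* for 99% confidence is 2.576, so the margin of error is 2.576 × 0.01748 = 0.04503.

0.0450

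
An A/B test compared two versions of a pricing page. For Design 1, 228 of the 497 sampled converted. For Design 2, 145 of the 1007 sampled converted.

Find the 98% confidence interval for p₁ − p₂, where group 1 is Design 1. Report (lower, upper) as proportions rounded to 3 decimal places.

(0.257, 0.373)

Sample proportions: 228/497 = 0.4588, 145/1007 = 0.1440.
Each SE is √(p̂(1−p̂)/n): √(0.4588·0.5412/497) = 0.02235 and √(0.1440·0.8560/1007) = 0.01106.
SE(p̂₁ − p̂₂) = √(SE₁² + SE₂²) = √(0.0004995225 + 0.0001223236) = 0.02494, since the two samples are independent.
At 98% confidence z* = 2.326; margin = 2.326 × 0.02494 = 0.05801.
The difference is 0.4588 − 0.1440 = 0.3148, so the interval is 0.3148 ± 0.05801 = (0.257, 0.373).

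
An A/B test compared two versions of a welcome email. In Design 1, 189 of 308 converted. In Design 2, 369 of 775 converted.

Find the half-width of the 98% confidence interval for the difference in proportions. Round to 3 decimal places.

0.077

First, p̂₁ = 189/308 = 0.6136; p̂₂ = 369/775 = 0.4761.
The two standard errors are √(0.6136×0.3864/308) = 0.02775 and √(0.4761×0.5239/775) = 0.01794.
Because the samples are independent, SE_diff = √(0.02775² + 0.01794²) = 0.03304.
Using z* = 2.326 for 98%, ME = 2.326 × 0.03304 = 0.07685.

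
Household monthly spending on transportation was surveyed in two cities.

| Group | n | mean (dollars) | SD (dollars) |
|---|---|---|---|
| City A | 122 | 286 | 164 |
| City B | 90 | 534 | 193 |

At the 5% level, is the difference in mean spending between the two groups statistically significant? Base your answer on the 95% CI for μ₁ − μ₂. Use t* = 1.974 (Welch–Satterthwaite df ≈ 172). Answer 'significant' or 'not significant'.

SE₁ = s₁/√n₁ = 164/√122 = 14.8479; SE₂ = 193/√90 = 20.3440.
Independent samples, unequal variances: SE_diff = √(SE₁² + SE₂²) = √(220.46013441 + 413.878336) = 25.1861.
t* = 1.974, so margin of error = 1.974 × 25.1861 = 49.7174.
Difference in means = 286 − 534 = -248.0000.
-248.0000 ± 49.7174 → (-297.7174, -198.2826).
The interval (-297.7174, -198.2826) does not contain 0, so the difference is significant.

significant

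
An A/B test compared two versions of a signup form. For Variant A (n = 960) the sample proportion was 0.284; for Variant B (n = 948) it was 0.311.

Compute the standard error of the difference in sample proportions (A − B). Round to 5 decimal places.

0.02092

Each SE is √(p̂(1−p̂)/n): √(0.2840·0.7160/960) = 0.01455 and √(0.3110·0.6890/948) = 0.01503.
SE(p̂₁ − p̂₂) = √(SE₁² + SE₂²) = √(0.0002117025 + 0.0002259009) = 0.02092, since the two samples are independent.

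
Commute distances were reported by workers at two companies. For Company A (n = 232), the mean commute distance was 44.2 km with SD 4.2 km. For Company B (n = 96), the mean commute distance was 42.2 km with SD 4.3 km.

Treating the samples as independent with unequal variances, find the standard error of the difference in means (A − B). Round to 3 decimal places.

0.518

Per-group SEs: s₁/√n₁ = 4.2/√232 = 0.2757, s₂/√n₂ = 4.3/√96 = 0.4389.
Unpooled SE of the difference: √(0.07601049 + 0.19263321) = 0.5183.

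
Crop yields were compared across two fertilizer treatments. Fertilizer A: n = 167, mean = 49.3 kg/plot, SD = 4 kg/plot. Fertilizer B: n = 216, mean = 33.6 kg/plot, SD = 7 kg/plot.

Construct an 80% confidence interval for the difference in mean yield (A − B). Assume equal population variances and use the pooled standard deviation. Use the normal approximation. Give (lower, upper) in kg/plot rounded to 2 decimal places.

Pooled variance s_p² = [166·4² + 215·7²] / (167+216−2) = 34.6220, so s_p = 5.8840.
SE_diff = s_p·√(1/n₁ + 1/n₂) = 5.8840·√(1/167 + 1/216) = 0.6063.
z* = 1.282; margin = 1.282 × 0.6063 = 0.7773.
Difference = 49.3 − 33.6 = 15.7000.
15.7000 ± 0.7773 → (14.92, 16.48).

(14.92, 16.48)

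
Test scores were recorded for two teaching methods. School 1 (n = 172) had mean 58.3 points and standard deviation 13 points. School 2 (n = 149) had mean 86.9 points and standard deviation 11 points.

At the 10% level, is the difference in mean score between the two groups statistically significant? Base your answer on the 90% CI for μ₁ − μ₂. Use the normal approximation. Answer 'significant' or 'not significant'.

significant

Standard errors of each mean: 13/√172 = 0.9912 and 11/√149 = 0.9012.
SE(x̄₁ − x̄₂) = √(0.9912² + 0.9012²) = 1.3396 for independent samples with unequal variances.
With z* = 1.645, the margin is 1.645 × 1.3396 = 2.2036.
x̄₁ − x̄₂ = 58.3 − 86.9 = -28.6000; the interval is -28.6000 ± 2.2036 = (-30.8036, -26.3964).
The interval (-30.8036, -26.3964) does not contain 0, so the difference is significant.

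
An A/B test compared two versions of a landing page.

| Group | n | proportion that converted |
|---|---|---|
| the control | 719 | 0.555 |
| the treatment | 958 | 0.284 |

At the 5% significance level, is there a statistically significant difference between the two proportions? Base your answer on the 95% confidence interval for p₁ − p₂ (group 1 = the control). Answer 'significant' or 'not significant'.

significant

The two standard errors are √(0.5550×0.4450/719) = 0.01853 and √(0.2840×0.7160/958) = 0.01457.
Because the samples are independent, SE_diff = √(0.01853² + 0.01457²) = 0.02357.
Using z* = 1.960 for 95%, ME = 1.960 × 0.02357 = 0.04620.
p̂₁ − p̂₂ = 0.2710; interval 0.2710 ± 0.04620 gives (0.22480, 0.31720).
The interval (0.22480, 0.31720) does not contain 0, so the difference is significant.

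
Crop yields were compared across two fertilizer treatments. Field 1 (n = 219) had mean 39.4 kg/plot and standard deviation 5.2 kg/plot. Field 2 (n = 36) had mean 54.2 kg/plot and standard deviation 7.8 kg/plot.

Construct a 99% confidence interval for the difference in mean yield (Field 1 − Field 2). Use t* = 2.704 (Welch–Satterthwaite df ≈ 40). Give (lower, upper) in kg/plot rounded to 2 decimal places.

Per-group SEs: s₁/√n₁ = 5.2/√219 = 0.3514, s₂/√n₂ = 7.8/√36 = 1.3000.
Unpooled SE of the difference: √(0.12348196 + 1.69) = 1.3467.
Margin of error = t* · SE = 2.704 × 1.3467 = 3.6415.
x̄₁ − x̄₂ = 39.4 − 54.2 = -14.8000.
CI: -14.8000 ± 3.6415 = (-18.44, -11.16).

(-18.44, -11.16)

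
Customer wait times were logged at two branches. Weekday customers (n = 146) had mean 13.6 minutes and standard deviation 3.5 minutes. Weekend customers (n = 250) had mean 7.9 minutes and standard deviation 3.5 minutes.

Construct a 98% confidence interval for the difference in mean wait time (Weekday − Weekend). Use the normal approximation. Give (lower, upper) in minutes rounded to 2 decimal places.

SE₁ = s₁/√n₁ = 3.5/√146 = 0.2897; SE₂ = 3.5/√250 = 0.2214.
Independent samples, unequal variances: SE_diff = √(SE₁² + SE₂²) = √(0.08392609 + 0.04901796) = 0.3646.
z* = 2.326, so margin of error = 2.326 × 0.3646 = 0.8481.
Difference in means = 13.6 − 7.9 = 5.7000.
5.7000 ± 0.8481 → (4.85, 6.55).

(4.85, 6.55)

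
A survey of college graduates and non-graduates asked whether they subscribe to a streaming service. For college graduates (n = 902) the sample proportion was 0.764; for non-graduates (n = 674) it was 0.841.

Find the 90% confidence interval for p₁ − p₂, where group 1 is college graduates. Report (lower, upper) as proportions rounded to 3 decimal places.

(-0.110, -0.044)

SE₁ = √(p̂₁(1−p̂₁)/n₁) = √(0.7640·0.2360/902) = 0.01414; SE₂ = √(0.8410·0.1590/674) = 0.01409.
Independent samples: SE of the difference = √(SE₁² + SE₂²) = √(0.0001999396 + 0.0001985281) = 0.01996.
z* for 90% confidence is 1.645, so the margin of error is 1.645 × 0.01996 = 0.03283.
Point estimate p̂₁ − p̂₂ = 0.7640 − 0.8410 = -0.0770.
-0.0770 ± 0.03283 → (-0.110, -0.044).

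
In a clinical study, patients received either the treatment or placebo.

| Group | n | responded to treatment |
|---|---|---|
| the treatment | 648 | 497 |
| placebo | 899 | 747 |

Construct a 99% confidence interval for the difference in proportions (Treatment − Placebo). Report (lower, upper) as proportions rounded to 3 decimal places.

p̂₁ = 497/648 = 0.7670 and p̂₂ = 747/899 = 0.8309.
SE₁ = √(p̂₁(1−p̂₁)/n₁) = √(0.7670·0.2330/648) = 0.01661; SE₂ = √(0.8309·0.1691/899) = 0.01250.
Independent samples: SE of the difference = √(SE₁² + SE₂²) = √(0.0002758921 + 0.00015625) = 0.02079.
z* for 99% confidence is 2.576, so the margin of error is 2.576 × 0.02079 = 0.05356.
Point estimate p̂₁ − p̂₂ = 0.7670 − 0.8309 = -0.0639.
-0.0639 ± 0.05356 → (-0.117, -0.010).

(-0.117, -0.010)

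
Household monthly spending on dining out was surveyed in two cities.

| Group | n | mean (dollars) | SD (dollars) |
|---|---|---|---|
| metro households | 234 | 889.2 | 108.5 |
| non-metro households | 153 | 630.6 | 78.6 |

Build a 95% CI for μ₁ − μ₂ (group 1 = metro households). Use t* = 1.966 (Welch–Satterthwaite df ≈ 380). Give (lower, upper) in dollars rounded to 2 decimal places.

(239.88, 277.32)

Per-group SEs: s₁/√n₁ = 108.5/√234 = 7.0929, s₂/√n₂ = 78.6/√153 = 6.3544.
Unpooled SE of the difference: √(50.30923041 + 40.37839936) = 9.5230.
Margin of error = t* · SE = 1.966 × 9.5230 = 18.7222.
x̄₁ − x̄₂ = 889.2 − 630.6 = 258.6000.
CI: 258.6000 ± 18.7222 = (239.88, 277.32).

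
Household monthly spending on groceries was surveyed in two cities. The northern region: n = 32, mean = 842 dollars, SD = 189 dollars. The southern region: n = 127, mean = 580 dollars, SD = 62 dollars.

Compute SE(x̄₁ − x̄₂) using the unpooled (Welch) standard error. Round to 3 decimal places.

SE₁ = s₁/√n₁ = 189/√32 = 33.4108; SE₂ = 62/√127 = 5.5016.
Independent samples, unequal variances: SE_diff = √(SE₁² + SE₂²) = √(1116.28155664 + 30.26760256) = 33.8607.

33.861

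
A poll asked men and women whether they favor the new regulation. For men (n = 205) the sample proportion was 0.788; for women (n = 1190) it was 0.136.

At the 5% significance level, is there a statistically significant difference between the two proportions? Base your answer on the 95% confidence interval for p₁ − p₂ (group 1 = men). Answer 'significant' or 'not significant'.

significant

SE₁ = √(p̂₁(1−p̂₁)/n₁) = √(0.7880·0.2120/205) = 0.02855; SE₂ = √(0.1360·0.8640/1190) = 0.00994.
Independent samples: SE of the difference = √(SE₁² + SE₂²) = √(0.0008151025 + 0.0000988036) = 0.03023.
z* for 95% confidence is 1.960, so the margin of error is 1.960 × 0.03023 = 0.05925.
Point estimate p̂₁ − p̂₂ = 0.7880 − 0.1360 = 0.6520.
0.6520 ± 0.05925 → (0.59275, 0.71125).
The interval (0.59275, 0.71125) does not contain 0, so the difference is significant.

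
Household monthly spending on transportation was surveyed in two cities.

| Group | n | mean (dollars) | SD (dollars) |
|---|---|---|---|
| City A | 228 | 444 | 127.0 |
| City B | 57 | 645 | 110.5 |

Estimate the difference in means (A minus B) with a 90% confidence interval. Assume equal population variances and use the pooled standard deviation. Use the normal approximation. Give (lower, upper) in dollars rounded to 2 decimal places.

(-231.18, -170.82)

Pooled variance s_p² = [227·127.0² + 56·110.5²] / (228+57−2) = 15353.5583, so s_p = 123.9095.
SE_diff = s_p·√(1/n₁ + 1/n₂) = 123.9095·√(1/228 + 1/57) = 18.3494.
z* = 1.645; margin = 1.645 × 18.3494 = 30.1848.
Difference = 444 − 645 = -201.0000.
-201.0000 ± 30.1848 → (-231.18, -170.82).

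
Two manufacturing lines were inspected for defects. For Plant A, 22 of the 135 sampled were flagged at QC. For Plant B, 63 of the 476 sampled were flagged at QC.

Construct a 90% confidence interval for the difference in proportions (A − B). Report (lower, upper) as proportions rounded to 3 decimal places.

p̂₁ = 22/135 = 0.1630 and p̂₂ = 63/476 = 0.1324.
SE₁ = √(p̂₁(1−p̂₁)/n₁) = √(0.1630·0.8370/135) = 0.03179; SE₂ = √(0.1324·0.8676/476) = 0.01553.
Independent samples: SE of the difference = √(SE₁² + SE₂²) = √(0.0010106041 + 0.0002411809) = 0.03538.
z* for 90% confidence is 1.645, so the margin of error is 1.645 × 0.03538 = 0.05820.
Point estimate p̂₁ − p̂₂ = 0.1630 − 0.1324 = 0.0306.
0.0306 ± 0.05820 → (-0.028, 0.089).

(-0.028, 0.089)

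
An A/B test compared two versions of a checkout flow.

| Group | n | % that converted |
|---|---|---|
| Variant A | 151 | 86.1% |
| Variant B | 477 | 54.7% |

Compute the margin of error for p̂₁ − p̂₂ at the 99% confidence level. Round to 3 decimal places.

0.093

Each SE is √(p̂(1−p̂)/n): √(0.8610·0.1390/151) = 0.02815 and √(0.5470·0.4530/477) = 0.02279.
SE(p̂₁ − p̂₂) = √(SE₁² + SE₂²) = √(0.0007924225 + 0.0005193841) = 0.03622, since the two samples are independent.
At 99% confidence z* = 2.576; margin = 2.576 × 0.03622 = 0.09330.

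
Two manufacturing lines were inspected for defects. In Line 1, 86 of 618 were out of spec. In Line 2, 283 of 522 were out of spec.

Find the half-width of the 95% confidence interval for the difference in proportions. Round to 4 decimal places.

Sample proportions: 86/618 = 0.1392, 283/522 = 0.5421.
Each SE is √(p̂(1−p̂)/n): √(0.1392·0.8608/618) = 0.01392 and √(0.5421·0.4579/522) = 0.02181.
SE(p̂₁ − p̂₂) = √(SE₁² + SE₂²) = √(0.0001937664 + 0.0004756761) = 0.02587, since the two samples are independent.
At 95% confidence z* = 1.960; margin = 1.960 × 0.02587 = 0.05071.

0.0507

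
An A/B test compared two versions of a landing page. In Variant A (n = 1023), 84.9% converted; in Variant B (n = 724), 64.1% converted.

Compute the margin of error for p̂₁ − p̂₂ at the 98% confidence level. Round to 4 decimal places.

0.0490

Each SE is √(p̂(1−p̂)/n): √(0.8490·0.1510/1023) = 0.01119 and √(0.6410·0.3590/724) = 0.01783.
SE(p̂₁ − p̂₂) = √(SE₁² + SE₂²) = √(0.0001252161 + 0.0003179089) = 0.02105, since the two samples are independent.
At 98% confidence z* = 2.326; margin = 2.326 × 0.02105 = 0.04896.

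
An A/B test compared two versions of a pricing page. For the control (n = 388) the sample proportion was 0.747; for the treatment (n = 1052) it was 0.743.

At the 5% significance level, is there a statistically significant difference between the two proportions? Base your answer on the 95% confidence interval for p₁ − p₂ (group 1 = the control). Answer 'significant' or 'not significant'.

not significant

Each SE is √(p̂(1−p̂)/n): √(0.7470·0.2530/388) = 0.02207 and √(0.7430·0.2570/1052) = 0.01347.
SE(p̂₁ − p̂₂) = √(SE₁² + SE₂²) = √(0.0004870849 + 0.0001814409) = 0.02586, since the two samples are independent.
At 95% confidence z* = 1.960; margin = 1.960 × 0.02586 = 0.05069.
The difference is 0.7470 − 0.7430 = 0.0040, so the interval is 0.0040 ± 0.05069 = (-0.04669, 0.05469).
The interval (-0.04669, 0.05469) contains 0, so the difference is not significant.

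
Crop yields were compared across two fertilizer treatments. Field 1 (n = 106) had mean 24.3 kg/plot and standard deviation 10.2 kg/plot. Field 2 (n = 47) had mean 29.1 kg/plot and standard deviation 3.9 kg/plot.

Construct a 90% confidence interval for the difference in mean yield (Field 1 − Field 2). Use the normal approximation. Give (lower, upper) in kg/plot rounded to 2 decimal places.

(-6.68, -2.92)

Standard errors of each mean: 10.2/√106 = 0.9907 and 3.9/√47 = 0.5689.
SE(x̄₁ − x̄₂) = √(0.9907² + 0.5689²) = 1.1424 for independent samples with unequal variances.
With z* = 1.645, the margin is 1.645 × 1.1424 = 1.8792.
x̄₁ − x̄₂ = 24.3 − 29.1 = -4.8000; the interval is -4.8000 ± 1.8792 = (-6.68, -2.92).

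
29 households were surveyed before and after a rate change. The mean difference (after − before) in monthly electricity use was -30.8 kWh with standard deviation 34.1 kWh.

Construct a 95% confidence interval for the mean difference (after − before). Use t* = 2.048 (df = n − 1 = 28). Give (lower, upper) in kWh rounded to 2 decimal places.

Paired design: SE = s_d/√n = 34.1/√29 = 6.3322.
t* = 2.048; margin of error = 2.048 × 6.3322 = 12.9683.
-30.8 ± 12.9683 → (-43.77, -17.83).

(-43.77, -17.83)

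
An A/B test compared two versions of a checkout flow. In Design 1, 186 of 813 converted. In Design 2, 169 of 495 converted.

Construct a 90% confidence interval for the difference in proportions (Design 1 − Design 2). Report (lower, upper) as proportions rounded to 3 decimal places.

(-0.155, -0.070)

Sample proportions: 186/813 = 0.2288, 169/495 = 0.3414.
Each SE is √(p̂(1−p̂)/n): √(0.2288·0.7712/813) = 0.01473 and √(0.3414·0.6586/495) = 0.02131.
SE(p̂₁ − p̂₂) = √(SE₁² + SE₂²) = √(0.0002169729 + 0.0004541161) = 0.02591, since the two samples are independent.
At 90% confidence z* = 1.645; margin = 1.645 × 0.02591 = 0.04262.
The difference is 0.2288 − 0.3414 = -0.1126, so the interval is -0.1126 ± 0.04262 = (-0.155, -0.070).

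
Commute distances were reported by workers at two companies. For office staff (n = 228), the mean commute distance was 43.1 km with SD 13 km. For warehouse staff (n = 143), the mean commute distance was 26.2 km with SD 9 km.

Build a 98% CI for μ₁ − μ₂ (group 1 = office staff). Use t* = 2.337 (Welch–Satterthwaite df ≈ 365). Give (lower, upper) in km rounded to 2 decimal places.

(14.23, 19.57)

SE₁ = s₁/√n₁ = 13/√228 = 0.8609; SE₂ = 9/√143 = 0.7526.
Independent samples, unequal variances: SE_diff = √(SE₁² + SE₂²) = √(0.74114881 + 0.56640676) = 1.1435.
t* = 2.337, so margin of error = 2.337 × 1.1435 = 2.6724.
Difference in means = 43.1 − 26.2 = 16.9000.
16.9000 ± 2.6724 → (14.23, 19.57).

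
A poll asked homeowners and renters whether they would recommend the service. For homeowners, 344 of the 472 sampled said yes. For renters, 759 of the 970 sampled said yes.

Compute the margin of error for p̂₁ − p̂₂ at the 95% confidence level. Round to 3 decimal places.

Sample proportions: 344/472 = 0.7288, 759/970 = 0.7825.
Each SE is √(p̂(1−p̂)/n): √(0.7288·0.2712/472) = 0.02046 and √(0.7825·0.2175/970) = 0.01325.
SE(p̂₁ − p̂₂) = √(SE₁² + SE₂²) = √(0.0004186116 + 0.0001755625) = 0.02438, since the two samples are independent.
At 95% confidence z* = 1.960; margin = 1.960 × 0.02438 = 0.04778.

0.048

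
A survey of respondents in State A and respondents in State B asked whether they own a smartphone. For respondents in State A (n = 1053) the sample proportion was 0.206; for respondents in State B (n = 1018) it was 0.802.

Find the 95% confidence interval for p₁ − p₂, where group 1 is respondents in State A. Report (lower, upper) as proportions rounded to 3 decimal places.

(-0.631, -0.561)

Each SE is √(p̂(1−p̂)/n): √(0.2060·0.7940/1053) = 0.01246 and √(0.8020·0.1980/1018) = 0.01249.
SE(p̂₁ − p̂₂) = √(SE₁² + SE₂²) = √(0.0001552516 + 0.0001560001) = 0.01764, since the two samples are independent.
At 95% confidence z* = 1.960; margin = 1.960 × 0.01764 = 0.03457.
The difference is 0.2060 − 0.8020 = -0.5960, so the interval is -0.5960 ± 0.03457 = (-0.631, -0.561).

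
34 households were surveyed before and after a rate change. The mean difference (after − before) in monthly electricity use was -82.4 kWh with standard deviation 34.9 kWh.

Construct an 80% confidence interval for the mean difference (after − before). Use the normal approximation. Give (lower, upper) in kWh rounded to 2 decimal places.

Paired design: SE = s_d/√n = 34.9/√34 = 5.9853.
z* = 1.282; margin of error = 1.282 × 5.9853 = 7.6732.
-82.4 ± 7.6732 → (-90.07, -74.73).

(-90.07, -74.73)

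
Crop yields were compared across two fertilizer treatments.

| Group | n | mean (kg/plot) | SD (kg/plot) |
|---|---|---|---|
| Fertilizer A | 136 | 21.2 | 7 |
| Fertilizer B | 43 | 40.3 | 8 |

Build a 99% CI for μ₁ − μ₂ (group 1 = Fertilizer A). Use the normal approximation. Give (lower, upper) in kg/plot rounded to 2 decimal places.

Standard errors of each mean: 7/√136 = 0.6002 and 8/√43 = 1.2200.
SE(x̄₁ − x̄₂) = √(0.6002² + 1.2200²) = 1.3596 for independent samples with unequal variances.
With z* = 2.576, the margin is 2.576 × 1.3596 = 3.5023.
x̄₁ − x̄₂ = 21.2 − 40.3 = -19.1000; the interval is -19.1000 ± 3.5023 = (-22.60, -15.60).

(-22.60, -15.60)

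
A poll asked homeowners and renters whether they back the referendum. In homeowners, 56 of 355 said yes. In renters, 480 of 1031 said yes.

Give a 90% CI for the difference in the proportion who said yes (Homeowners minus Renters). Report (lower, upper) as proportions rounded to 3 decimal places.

p̂₁ = 56/355 = 0.1577 and p̂₂ = 480/1031 = 0.4656.
SE₁ = √(p̂₁(1−p̂₁)/n₁) = √(0.1577·0.8423/355) = 0.01934; SE₂ = √(0.4656·0.5344/1031) = 0.01553.
Independent samples: SE of the difference = √(SE₁² + SE₂²) = √(0.0003740356 + 0.0002411809) = 0.02480.
z* for 90% confidence is 1.645, so the margin of error is 1.645 × 0.02480 = 0.04080.
Point estimate p̂₁ − p̂₂ = 0.1577 − 0.4656 = -0.3079.
-0.3079 ± 0.04080 → (-0.349, -0.267).

(-0.349, -0.267)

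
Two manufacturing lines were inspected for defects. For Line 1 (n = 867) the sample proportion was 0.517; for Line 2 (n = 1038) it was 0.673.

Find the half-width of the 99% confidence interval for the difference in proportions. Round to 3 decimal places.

Each SE is √(p̂(1−p̂)/n): √(0.5170·0.4830/867) = 0.01697 and √(0.6730·0.3270/1038) = 0.01456.
SE(p̂₁ − p̂₂) = √(SE₁² + SE₂²) = √(0.0002879809 + 0.0002119936) = 0.02236, since the two samples are independent.
At 99% confidence z* = 2.576; margin = 2.576 × 0.02236 = 0.05760.

0.058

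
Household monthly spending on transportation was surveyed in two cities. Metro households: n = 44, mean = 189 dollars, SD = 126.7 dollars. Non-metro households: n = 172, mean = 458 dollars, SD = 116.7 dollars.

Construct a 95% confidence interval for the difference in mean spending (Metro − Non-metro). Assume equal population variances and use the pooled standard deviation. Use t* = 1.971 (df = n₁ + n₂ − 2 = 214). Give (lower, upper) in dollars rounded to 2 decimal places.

s_p = √[((n₁−1)s₁² + (n₂−1)s₂²)/(n₁+n₂−2)] = √[(43·126.7² + 171·116.7²)/214] = 118.7770.
SE = 118.7770·√(1/44 + 1/172) = 20.0664.
With t* = 1.971, margin = 1.971 × 20.0664 = 39.5509.
x̄₁ − x̄₂ = 189 − 458 = -269.0000; interval -269.0000 ± 39.5509 = (-308.55, -229.45).

(-308.55, -229.45)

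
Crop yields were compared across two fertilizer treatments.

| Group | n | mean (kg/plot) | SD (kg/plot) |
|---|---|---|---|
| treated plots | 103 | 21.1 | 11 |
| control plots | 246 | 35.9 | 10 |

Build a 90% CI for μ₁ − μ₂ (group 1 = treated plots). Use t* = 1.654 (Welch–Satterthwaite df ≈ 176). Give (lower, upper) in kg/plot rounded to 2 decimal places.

Per-group SEs: s₁/√n₁ = 11/√103 = 1.0839, s₂/√n₂ = 10/√246 = 0.6376.
Unpooled SE of the difference: √(1.17483921 + 0.40653376) = 1.2575.
Margin of error = t* · SE = 1.654 × 1.2575 = 2.0799.
x̄₁ − x̄₂ = 21.1 − 35.9 = -14.8000.
CI: -14.8000 ± 2.0799 = (-16.88, -12.72).

(-16.88, -12.72)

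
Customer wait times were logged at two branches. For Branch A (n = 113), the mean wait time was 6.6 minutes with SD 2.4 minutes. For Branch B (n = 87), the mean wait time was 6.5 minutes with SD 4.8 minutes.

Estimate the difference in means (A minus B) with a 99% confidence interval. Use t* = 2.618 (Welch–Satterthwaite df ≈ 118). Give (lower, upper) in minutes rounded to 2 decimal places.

Per-group SEs: s₁/√n₁ = 2.4/√113 = 0.2258, s₂/√n₂ = 4.8/√87 = 0.5146.
Unpooled SE of the difference: √(0.05098564 + 0.26481316) = 0.5620.
Margin of error = t* · SE = 2.618 × 0.5620 = 1.4713.
x̄₁ − x̄₂ = 6.6 − 6.5 = 0.1000.
CI: 0.1000 ± 1.4713 = (-1.37, 1.57).

(-1.37, 1.57)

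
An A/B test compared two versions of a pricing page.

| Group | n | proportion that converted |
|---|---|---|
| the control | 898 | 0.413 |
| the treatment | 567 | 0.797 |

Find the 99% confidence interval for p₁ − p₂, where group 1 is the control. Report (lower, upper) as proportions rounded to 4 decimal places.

(-0.4447, -0.3233)

The two standard errors are √(0.4130×0.5870/898) = 0.01643 and √(0.7970×0.2030/567) = 0.01689.
Because the samples are independent, SE_diff = √(0.01643² + 0.01689²) = 0.02356.
Using z* = 2.576 for 99%, ME = 2.576 × 0.02356 = 0.06069.
p̂₁ − p̂₂ = -0.3840; interval -0.3840 ± 0.06069 gives (-0.4447, -0.3233).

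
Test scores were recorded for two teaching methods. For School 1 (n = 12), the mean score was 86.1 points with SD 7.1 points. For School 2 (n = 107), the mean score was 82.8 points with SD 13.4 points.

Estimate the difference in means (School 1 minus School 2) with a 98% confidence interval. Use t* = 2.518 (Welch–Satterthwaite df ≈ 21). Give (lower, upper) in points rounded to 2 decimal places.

(-2.81, 9.41)

Standard errors of each mean: 7.1/√12 = 2.0496 and 13.4/√107 = 1.2954.
SE(x̄₁ − x̄₂) = √(2.0496² + 1.2954²) = 2.4246 for independent samples with unequal variances.
With t* = 2.518, the margin is 2.518 × 2.4246 = 6.1051.
x̄₁ − x̄₂ = 86.1 − 82.8 = 3.3000; the interval is 3.3000 ± 6.1051 = (-2.81, 9.41).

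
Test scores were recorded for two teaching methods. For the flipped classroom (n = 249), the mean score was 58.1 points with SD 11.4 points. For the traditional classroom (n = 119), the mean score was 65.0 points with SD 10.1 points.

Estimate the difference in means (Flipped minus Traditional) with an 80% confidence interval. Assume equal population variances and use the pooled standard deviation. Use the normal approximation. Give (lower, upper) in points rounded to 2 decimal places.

Pooled variance s_p² = [248·11.4² + 118·10.1²] / (249+119−2) = 120.9488, so s_p = 10.9977.
SE_diff = s_p·√(1/n₁ + 1/n₂) = 10.9977·√(1/249 + 1/119) = 1.2256.
z* = 1.282; margin = 1.282 × 1.2256 = 1.5712.
Difference = 58.1 − 65.0 = -6.9000.
-6.9000 ± 1.5712 → (-8.47, -5.33).

(-8.47, -5.33)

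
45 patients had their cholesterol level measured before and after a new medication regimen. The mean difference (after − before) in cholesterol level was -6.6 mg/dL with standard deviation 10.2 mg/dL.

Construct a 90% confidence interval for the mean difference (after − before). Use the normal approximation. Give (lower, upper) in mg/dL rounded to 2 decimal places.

(-9.10, -4.10)

This is a matched-pairs design, so SE = s_d/√n = 10.2/√45 = 1.5205.
Margin = 1.645 × 1.5205 = 2.5012; the interval is -6.6 ± 2.5012 = (-9.10, -4.10).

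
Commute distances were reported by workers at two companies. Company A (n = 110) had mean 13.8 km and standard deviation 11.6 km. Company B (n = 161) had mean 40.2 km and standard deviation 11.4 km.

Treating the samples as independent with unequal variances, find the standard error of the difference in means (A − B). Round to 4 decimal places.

1.4249

Standard errors of each mean: 11.6/√110 = 1.1060 and 11.4/√161 = 0.8984.
SE(x̄₁ − x̄₂) = √(1.1060² + 0.8984²) = 1.4249 for independent samples with unequal variances.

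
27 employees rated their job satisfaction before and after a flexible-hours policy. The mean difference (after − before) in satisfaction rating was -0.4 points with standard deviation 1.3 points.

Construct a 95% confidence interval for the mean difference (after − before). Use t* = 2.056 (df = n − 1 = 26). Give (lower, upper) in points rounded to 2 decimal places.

(-0.91, 0.11)

This is a matched-pairs design, so SE = s_d/√n = 1.3/√27 = 0.2502.
Margin = 2.056 × 0.2502 = 0.5144; the interval is -0.4 ± 0.5144 = (-0.91, 0.11).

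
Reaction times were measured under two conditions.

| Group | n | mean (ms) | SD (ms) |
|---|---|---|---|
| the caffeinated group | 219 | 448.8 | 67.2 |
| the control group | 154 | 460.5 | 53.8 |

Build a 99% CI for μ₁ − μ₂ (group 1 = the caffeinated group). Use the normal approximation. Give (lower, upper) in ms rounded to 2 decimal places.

SE₁ = s₁/√n₁ = 67.2/√219 = 4.5410; SE₂ = 53.8/√154 = 4.3353.
Independent samples, unequal variances: SE_diff = √(SE₁² + SE₂²) = √(20.620681 + 18.79482609) = 6.2782.
z* = 2.576, so margin of error = 2.576 × 6.2782 = 16.1726.
Difference in means = 448.8 − 460.5 = -11.7000.
-11.7000 ± 16.1726 → (-27.87, 4.47).

(-27.87, 4.47)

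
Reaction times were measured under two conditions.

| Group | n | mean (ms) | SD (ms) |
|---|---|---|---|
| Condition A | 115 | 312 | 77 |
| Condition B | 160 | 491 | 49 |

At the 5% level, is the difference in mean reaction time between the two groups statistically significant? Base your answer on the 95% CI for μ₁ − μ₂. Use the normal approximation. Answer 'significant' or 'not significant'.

significant

SE₁ = s₁/√n₁ = 77/√115 = 7.1803; SE₂ = 49/√160 = 3.8738.
Independent samples, unequal variances: SE_diff = √(SE₁² + SE₂²) = √(51.55670809 + 15.00632644) = 8.1586.
z* = 1.960, so margin of error = 1.960 × 8.1586 = 15.9909.
Difference in means = 312 − 491 = -179.0000.
-179.0000 ± 15.9909 → (-194.9909, -163.0091).
The interval (-194.9909, -163.0091) does not contain 0, so the difference is significant.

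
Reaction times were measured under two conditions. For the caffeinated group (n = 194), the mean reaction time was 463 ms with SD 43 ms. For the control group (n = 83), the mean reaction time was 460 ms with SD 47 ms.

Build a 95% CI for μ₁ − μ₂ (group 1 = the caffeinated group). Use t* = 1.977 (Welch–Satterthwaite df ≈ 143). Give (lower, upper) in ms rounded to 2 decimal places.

(-8.89, 14.89)

Standard errors of each mean: 43/√194 = 3.0872 and 47/√83 = 5.1589.
SE(x̄₁ − x̄₂) = √(3.0872² + 5.1589²) = 6.0121 for independent samples with unequal variances.
With t* = 1.977, the margin is 1.977 × 6.0121 = 11.8859.
x̄₁ − x̄₂ = 463 − 460 = 3.0000; the interval is 3.0000 ± 11.8859 = (-8.89, 14.89).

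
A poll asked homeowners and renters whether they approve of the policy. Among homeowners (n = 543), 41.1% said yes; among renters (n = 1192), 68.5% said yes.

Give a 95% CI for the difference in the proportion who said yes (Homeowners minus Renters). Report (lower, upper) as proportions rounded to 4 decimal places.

(-0.3231, -0.2249)

SE₁ = √(p̂₁(1−p̂₁)/n₁) = √(0.4110·0.5890/543) = 0.02111; SE₂ = √(0.6850·0.3150/1192) = 0.01345.
Independent samples: SE of the difference = √(SE₁² + SE₂²) = √(0.0004456321 + 0.0001809025) = 0.02503.
z* for 95% confidence is 1.960, so the margin of error is 1.960 × 0.02503 = 0.04906.
Point estimate p̂₁ − p̂₂ = 0.4110 − 0.6850 = -0.2740.
-0.2740 ± 0.04906 → (-0.3231, -0.2249).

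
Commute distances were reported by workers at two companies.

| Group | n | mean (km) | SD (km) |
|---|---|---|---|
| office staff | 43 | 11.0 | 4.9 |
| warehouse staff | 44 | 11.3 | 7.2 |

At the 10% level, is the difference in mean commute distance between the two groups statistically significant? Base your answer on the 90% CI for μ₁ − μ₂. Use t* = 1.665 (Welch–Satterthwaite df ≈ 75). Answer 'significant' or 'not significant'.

SE₁ = s₁/√n₁ = 4.9/√43 = 0.7472; SE₂ = 7.2/√44 = 1.0854.
Independent samples, unequal variances: SE_diff = √(SE₁² + SE₂²) = √(0.55830784 + 1.17809316) = 1.3177.
t* = 1.665, so margin of error = 1.665 × 1.3177 = 2.1940.
Difference in means = 11.0 − 11.3 = -0.3000.
-0.3000 ± 2.1940 → (-2.4940, 1.8940).
The interval (-2.4940, 1.8940) contains 0, so the difference is not significant.

not significant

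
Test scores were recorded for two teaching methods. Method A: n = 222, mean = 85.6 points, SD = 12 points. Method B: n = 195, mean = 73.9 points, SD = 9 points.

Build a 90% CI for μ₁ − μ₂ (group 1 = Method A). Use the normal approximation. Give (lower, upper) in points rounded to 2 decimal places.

Per-group SEs: s₁/√n₁ = 12/√222 = 0.8054, s₂/√n₂ = 9/√195 = 0.6445.
Unpooled SE of the difference: √(0.64866916 + 0.41538025) = 1.0315.
Margin of error = z* · SE = 1.645 × 1.0315 = 1.6968.
x̄₁ − x̄₂ = 85.6 − 73.9 = 11.7000.
CI: 11.7000 ± 1.6968 = (10.00, 13.40).

(10.00, 13.40)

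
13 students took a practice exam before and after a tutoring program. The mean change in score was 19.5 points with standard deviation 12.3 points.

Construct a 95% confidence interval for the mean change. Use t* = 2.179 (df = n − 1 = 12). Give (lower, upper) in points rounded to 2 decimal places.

(12.07, 26.93)

Paired design: SE = s_d/√n = 12.3/√13 = 3.4114.
t* = 2.179; margin of error = 2.179 × 3.4114 = 7.4334.
19.5 ± 7.4334 → (12.07, 26.93).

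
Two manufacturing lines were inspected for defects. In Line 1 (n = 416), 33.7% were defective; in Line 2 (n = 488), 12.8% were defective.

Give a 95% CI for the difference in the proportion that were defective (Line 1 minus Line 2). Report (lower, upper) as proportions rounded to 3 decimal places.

SE₁ = √(p̂₁(1−p̂₁)/n₁) = √(0.3370·0.6630/416) = 0.02318; SE₂ = √(0.1280·0.8720/488) = 0.01512.
Independent samples: SE of the difference = √(SE₁² + SE₂²) = √(0.0005373124 + 0.0002286144) = 0.02768.
z* for 95% confidence is 1.960, so the margin of error is 1.960 × 0.02768 = 0.05425.
Point estimate p̂₁ − p̂₂ = 0.3370 − 0.1280 = 0.2090.
0.2090 ± 0.05425 → (0.155, 0.263).

(0.155, 0.263)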